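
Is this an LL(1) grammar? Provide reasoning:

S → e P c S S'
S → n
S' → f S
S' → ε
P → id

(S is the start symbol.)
A grammar is LL(1) if for each non-terminal N with multiple productions, the predict sets of those productions are pairwise disjoint, where PREDICT(N → α) = (FIRST(α) \ {ε}) ∪ (FOLLOW(N) if α ⇒* ε).

Relevant sets:
  FOLLOW(S') = { $, 'f' }

For S:
  PREDICT(S → e P c S S') = { 'e' }
  PREDICT(S → n) = { 'n' }
For S':
  PREDICT(S' → f S) = { 'f' }
  PREDICT(S' → ε) = { $, 'f' }
P has a single production, so nothing to check there.

Conflict found: Predict set conflict for S': { 'f' }
The grammar is NOT LL(1).

Answer: No. Predict set conflict for S': { 'f' }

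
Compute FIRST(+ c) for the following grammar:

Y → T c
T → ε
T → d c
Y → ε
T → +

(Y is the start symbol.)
{ '+' }

To compute FIRST(+ c), process the symbols left to right:
Symbol + is a terminal. Add '+' and stop.
FIRST(+ c) = { '+' }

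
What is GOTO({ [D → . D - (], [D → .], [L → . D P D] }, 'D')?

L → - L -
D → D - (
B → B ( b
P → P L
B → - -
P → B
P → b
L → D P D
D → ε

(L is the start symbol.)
{ [B → . - -], [B → . B ( b], [D → D . - (], [L → D . P D], [P → . B], [P → . P L], [P → . b] }

GOTO(I, 'D') = CLOSURE({ [A → αX.β] : [A → α.Xβ] ∈ I, X = 'D' })

Items with dot before 'D', with the dot advanced:
  [D → . D - (] → [D → D . - (]
  [L → . D P D] → [L → D . P D]
Closure of the advanced items:
  [L → D . P D] has the dot before P: add [P → . P L], [P → . B], [P → . b]
  [P → . B] has the dot before B: add [B → . B ( b], [B → . - -]

GOTO = { [B → . - -], [B → . B ( b], [D → D . - (], [L → D . P D], [P → . B], [P → . P L], [P → . b] }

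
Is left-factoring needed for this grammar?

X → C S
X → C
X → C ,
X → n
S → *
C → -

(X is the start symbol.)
Left-factoring is needed when two productions for the same non-terminal
share a common prefix on the right-hand side.

Productions for X:
  X → C S
  X → C
  X → C ,
  X → n

Found common prefix 'C' in productions for X

Answer: Yes, X has productions with common prefix 'C'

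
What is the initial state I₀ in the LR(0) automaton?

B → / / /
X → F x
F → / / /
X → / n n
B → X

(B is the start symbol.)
{ [B → . / / /], [B → . X], [B' → . B], [F → . / / /], [X → . / n n], [X → . F x] }

First, augment the grammar with B' → B
I₀ = CLOSURE({ [B' → . B] }):
  [B' → . B] has the dot before B: add [B → . / / /], [B → . X]
  [B → . X] has the dot before X: add [X → . F x], [X → . / n n]
  [X → . F x] has the dot before F: add [F → . / / /]
No further items can be added.

I₀ = { [B → . / / /], [B → . X], [B' → . B], [F → . / / /], [X → . / n n], [X → . F x] }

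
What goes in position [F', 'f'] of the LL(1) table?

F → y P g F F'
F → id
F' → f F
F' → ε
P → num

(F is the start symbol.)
To find M[F', 'f'], we find productions for F' where 'f' is in the predict set (PREDICT(N → α) = (FIRST(α) \ {ε}) ∪ (FOLLOW(N) if α ⇒* ε)).

Relevant sets:
  FOLLOW(F') = { $, 'f' }

F' → f F: PREDICT = { 'f' }
  'f' is in predict set, so this production goes in M[F', 'f']
F' → ε: PREDICT = { $, 'f' }
  'f' is in predict set, so this production goes in M[F', 'f']

M[F', 'f'] = F' → f F, F' → ε  (a multiply-defined cell — the grammar is not LL(1))

Answer: F' → f F, F' → ε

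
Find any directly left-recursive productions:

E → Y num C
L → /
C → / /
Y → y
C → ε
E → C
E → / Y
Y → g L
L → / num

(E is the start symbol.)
No direct left recursion

E → Y num C: starts with Y
L → /: starts with '/'
C → / /: starts with '/'
Y → y: starts with y
C → ε: starts with ε
E → C: starts with C
E → / Y: starts with '/'
Y → g L: starts with g
L → / num: starts with '/'

No direct left recursion found.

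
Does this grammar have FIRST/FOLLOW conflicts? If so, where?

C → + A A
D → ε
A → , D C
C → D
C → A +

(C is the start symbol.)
A FIRST/FOLLOW conflict occurs when a non-terminal N has a nullable alternative N → β (β ⇒* ε) and another alternative N → α with FIRST(α) ∩ FOLLOW(N) ≠ ∅: on such a lookahead the parser cannot decide between expanding α and letting N vanish via β.

Nullable non-terminals: C, D.
FIRST sets used below: FIRST(D) = { ε }, FIRST(A) = { ',' }

C: nullable alternative(s) C → D; FOLLOW(C) = { $, '+', ',' }
  C → + A A: FIRST \ {ε} = { '+' } — overlaps FOLLOW(C) on { '+' }: CONFLICT
  C → D: FIRST \ {ε} = { } — this is the only nullable alternative, skip
  C → A +: FIRST \ {ε} = { ',' } — overlaps FOLLOW(C) on { ',' }: CONFLICT
D has a nullable alternative but only one production, so nothing to check.

A has no nullable alternative, so no FIRST/FOLLOW check is needed there.

So the grammar has 2 FIRST/FOLLOW conflicts (marked CONFLICT above).

Answer: Yes. C → '+' A A with FOLLOW(C) on { '+' }; C → A '+' with FOLLOW(C) on { ',' }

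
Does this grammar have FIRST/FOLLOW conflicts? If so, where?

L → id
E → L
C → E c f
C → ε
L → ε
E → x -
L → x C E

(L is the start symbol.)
A FIRST/FOLLOW conflict occurs when a non-terminal N has a nullable alternative N → β (β ⇒* ε) and another alternative N → α with FIRST(α) ∩ FOLLOW(N) ≠ ∅: on such a lookahead the parser cannot decide between expanding α and letting N vanish via β.

Nullable non-terminals: C, E, L.
FIRST sets used below: FIRST(E) = { 'id', 'x', ε }, FIRST(L) = { 'id', 'x', ε }

C: nullable alternative(s) C → ε; FOLLOW(C) = { $, 'c', 'id', 'x' }
  C → E c f: FIRST \ {ε} = { 'c', 'id', 'x' } — overlaps FOLLOW(C) on { 'c', 'id', 'x' }: CONFLICT
  C → ε: FIRST \ {ε} = { } — this is the only nullable alternative, skip

E: nullable alternative(s) E → L; FOLLOW(E) = { $, 'c' }
  E → L: FIRST \ {ε} = { 'id', 'x' } — this is the only nullable alternative, skip
  E → x -: FIRST \ {ε} = { 'x' } — disjoint from FOLLOW(E)

L: nullable alternative(s) L → ε; FOLLOW(L) = { $, 'c' }
  L → id: FIRST \ {ε} = { 'id' } — disjoint from FOLLOW(L)
  L → ε: FIRST \ {ε} = { } — this is the only nullable alternative, skip
  L → x C E: FIRST \ {ε} = { 'x' } — disjoint from FOLLOW(L)

So the grammar has 1 FIRST/FOLLOW conflict (marked CONFLICT above).

Answer: Yes. C → E c f with FOLLOW(C) on { 'c', 'id', 'x' }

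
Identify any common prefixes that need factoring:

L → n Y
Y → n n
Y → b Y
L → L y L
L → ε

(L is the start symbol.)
No, left-factoring is not needed

Left-factoring is needed when two productions for the same non-terminal
share a common prefix on the right-hand side.

Productions for L:
  L → n Y
  L → L y L
  L → ε
Productions for Y:
  Y → n n
  Y → b Y

No common prefixes found.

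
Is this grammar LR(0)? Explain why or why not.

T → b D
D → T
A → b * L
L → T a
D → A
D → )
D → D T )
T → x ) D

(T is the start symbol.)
No. Shift-reduce conflict between [T → x ) D .] and [T → . b D]

Augment with T' → T and build the canonical LR(0) collection (I0 = CLOSURE({[T' → . T]}), then GOTO on every symbol after a dot until no new states appear). It has 17 states:
  I0: { [T → . b D], [T → . x ) D], [T' → . T] }  — shift
  I1: { [T' → T .] }  — accept
  I2: { [A → . b * L], [D → . )], [D → . A], [D → . D T )], [D → . T], [T → . b D], [T → . x ) D], [T → b . D] }  — shift
  I3: { [T → x . ) D] }  — shift
  I4: { [A → . b * L], [D → . )], [D → . A], [D → . D T )], [D → . T], [T → . b D], [T → . x ) D], [T → x ) . D] }  — shift
  I5: { [D → ) .] }  — reduce
  I6: { [D → A .] }  — reduce
  I7: { [D → D . T )], [T → . b D], [T → . x ) D], [T → x ) D .] }  — shift, reduce
  I8: { [D → T .] }  — reduce
  I9: { [A → . b * L], [A → b . * L], [D → . )], [D → . A], [D → . D T )], [D → . T], [T → . b D], [T → . x ) D], [T → b . D] }  — shift
  I10: { [A → b * . L], [L → . T a], [T → . b D], [T → . x ) D] }  — shift
  I11: { [D → D . T )], [T → . b D], [T → . x ) D], [T → b D .] }  — shift, reduce
  I12: { [D → D T . )] }  — shift
  I13: { [D → D T ) .] }  — reduce
  I14: { [A → b * L .] }  — reduce
  I15: { [L → T . a] }  — shift
  I16: { [L → T a .] }  — reduce

Conflict in state I7:
  Shift-reduce conflict between [T → x ) D .] and [T → . b D]
So the grammar is NOT LR(0).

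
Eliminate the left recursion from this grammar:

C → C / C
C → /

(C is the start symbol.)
C → / C'
C' → / C C'
C' → ε

C is directly left-recursive. The standard transformation for
  A → A α₁ | ... | A α_m | β₁ | ... | β_n
is
  A  → β₁ A' | ... | β_n A'
  A' → α₁ A' | ... | α_m A' | ε

C → / becomes C → / C'
C → C / C becomes C' → / C C'
Add C' → ε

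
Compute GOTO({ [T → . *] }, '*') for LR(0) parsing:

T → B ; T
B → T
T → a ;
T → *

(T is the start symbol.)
GOTO(I, '*') = CLOSURE({ [A → αX.β] : [A → α.Xβ] ∈ I, X = '*' })

Items with dot before '*', with the dot advanced:
  [T → . *] → [T → * .]
Closure adds nothing (no advanced item has the dot before a non-terminal).

GOTO = { [T → * .] }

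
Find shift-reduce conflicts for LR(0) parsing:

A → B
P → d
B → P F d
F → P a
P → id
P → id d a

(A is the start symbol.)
A shift-reduce conflict occurs when an LR(0) state has both:
  - a complete (reduce) item [A → α .] (dot at the end), and
  - a shift item [B → β . c γ] (dot before a terminal).

Augment with A' → A and build the canonical LR(0) collection (I0 = CLOSURE({[A' → . A]}), then GOTO on every symbol after a dot until no new states appear). It has 12 states:
  I0: { [A → . B], [A' → . A], [B → . P F d], [P → . d], [P → . id d a], [P → . id] }  — shift
  I1: { [A' → A .] }  — accept
  I2: { [A → B .] }  — reduce
  I3: { [B → P . F d], [F → . P a], [P → . d], [P → . id d a], [P → . id] }  — shift
  I4: { [P → d .] }  — reduce
  I5: { [P → id . d a], [P → id .] }  — shift, reduce
  I6: { [P → id d . a] }  — shift
  I7: { [P → id d a .] }  — reduce
  I8: { [B → P F . d] }  — shift
  I9: { [F → P . a] }  — shift
  I10: { [F → P a .] }  — reduce
  I11: { [B → P F d .] }  — reduce

I5 contains reduce item [P → id .] and shift item [P → id . d a] — shift-reduce conflict.

Answer: Yes — I5: [P → id .] vs [P → id . d a]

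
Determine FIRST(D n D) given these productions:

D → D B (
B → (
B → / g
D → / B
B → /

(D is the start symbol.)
{ '/' }

FIRST sets of the non-terminals involved (from the grammar, by fixed-point iteration):
  FIRST(D) = { '/' }

To compute FIRST(D n D), process the symbols left to right:
Symbol D is a non-terminal. Add FIRST(D) \ {ε} = { '/' }
D is not nullable (ε ∉ FIRST(D)), so stop here.
FIRST(D n D) = { '/' }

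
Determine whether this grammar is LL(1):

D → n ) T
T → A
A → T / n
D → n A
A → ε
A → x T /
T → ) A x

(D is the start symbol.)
No. Predict set conflict for D: { 'n' }

Relevant sets:
  FIRST(A) = { ')', '/', 'x', ε }
  FIRST(T) = { ')', '/', 'x', ε }
  FOLLOW(T) = { $, '/' }
  FOLLOW(A) = { $, '/', 'x' }

For D:
  PREDICT(D → n ')' T) = { 'n' }
  PREDICT(D → n A) = { 'n' }
For T:
  PREDICT(T → A) = { $, ')', '/', 'x' }
  PREDICT(T → ')' A x) = { ')' }
For A:
  PREDICT(A → T '/' n) = { ')', '/', 'x' }
  PREDICT(A → ε) = { $, '/', 'x' }
  PREDICT(A → x T '/') = { 'x' }

Conflict found: Predict set conflict for D: { 'n' }
The grammar is NOT LL(1).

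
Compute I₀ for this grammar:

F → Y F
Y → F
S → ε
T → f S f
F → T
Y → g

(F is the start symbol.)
{ [F → . T], [F → . Y F], [F' → . F], [T → . f S f], [Y → . F], [Y → . g] }

First, augment the grammar with F' → F
I₀ = CLOSURE({ [F' → . F] }):
  [F' → . F] has the dot before F: add [F → . Y F], [F → . T]
  [F → . Y F] has the dot before Y: add [Y → . F], [Y → . g]
  [F → . T] has the dot before T: add [T → . f S f]
No further items can be added.

I₀ = { [F → . T], [F → . Y F], [F' → . F], [T → . f S f], [Y → . F], [Y → . g] }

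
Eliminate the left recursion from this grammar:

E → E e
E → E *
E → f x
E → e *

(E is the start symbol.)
E → f x E'
E → e * E'
E' → e E'
E' → * E'
E' → ε

E is directly left-recursive. The standard transformation for
  A → A α₁ | ... | A α_m | β₁ | ... | β_n
is
  A  → β₁ A' | ... | β_n A'
  A' → α₁ A' | ... | α_m A' | ε

E → f x becomes E → f x E'
E → e * becomes E → e * E'
E → E e becomes E' → e E'
E → E * becomes E' → * E'
Add E' → ε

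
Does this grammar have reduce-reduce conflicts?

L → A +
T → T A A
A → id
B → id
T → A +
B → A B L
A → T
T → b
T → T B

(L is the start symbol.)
Yes — I8: [A → id .] vs [B → id .]; I14: [L → A + .] vs [T → A + .]

Augment with L' → L and build the canonical LR(0) collection (I0 = CLOSURE({[L' → . L]}), then GOTO on every symbol after a dot until no new states appear). It has 15 states:
  I0: { [A → . T], [A → . id], [L → . A +], [L' → . L], [T → . A +], [T → . T A A], [T → . T B], [T → . b] }  — shift
  I1: { [L → A . +], [T → A . +] }  — shift
  I2: { [L' → L .] }  — accept
  I3: { [A → . T], [A → . id], [A → T .], [B → . A B L], [B → . id], [T → . A +], [T → . T A A], [T → . T B], [T → . b], [T → T . A A], [T → T . B] }  — shift, reduce
  I4: { [T → b .] }  — reduce
  I5: { [A → id .] }  — reduce
  I6: { [A → . T], [A → . id], [B → . A B L], [B → . id], [B → A . B L], [T → . A +], [T → . T A A], [T → . T B], [T → . b], [T → A . +], [T → T A . A] }  — shift
  I7: { [T → T B .] }  — reduce
  I8: { [A → id .], [B → id .] }  — 2 reduces
  I9: { [T → A + .] }  — reduce
  I10: { [A → . T], [A → . id], [B → . A B L], [B → . id], [B → A . B L], [T → . A +], [T → . T A A], [T → . T B], [T → . b], [T → A . +], [T → T A A .] }  — shift, reduce
  I11: { [A → . T], [A → . id], [B → A B . L], [L → . A +], [T → . A +], [T → . T A A], [T → . T B], [T → . b] }  — shift
  I12: { [B → A B L .] }  — reduce
  I13: { [A → . T], [A → . id], [B → . A B L], [B → . id], [B → A . B L], [T → . A +], [T → . T A A], [T → . T B], [T → . b], [T → A . +] }  — shift
  I14: { [L → A + .], [T → A + .] }  — 2 reduces

I8 contains complete items [A → id .], [B → id .] — reduce-reduce conflict.
I14 contains complete items [L → A + .], [T → A + .] — reduce-reduce conflict.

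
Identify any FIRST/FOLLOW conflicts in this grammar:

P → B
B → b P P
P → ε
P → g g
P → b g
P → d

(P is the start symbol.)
Yes. P → B with FOLLOW(P) on { 'b' }; P → g g with FOLLOW(P) on { 'g' }; P → b g with FOLLOW(P) on { 'b' }; P → d with FOLLOW(P) on { 'd' }

A FIRST/FOLLOW conflict occurs when a non-terminal N has a nullable alternative N → β (β ⇒* ε) and another alternative N → α with FIRST(α) ∩ FOLLOW(N) ≠ ∅: on such a lookahead the parser cannot decide between expanding α and letting N vanish via β.

Nullable non-terminals: P.
FIRST sets used below: FIRST(B) = { 'b' }

P: nullable alternative(s) P → ε; FOLLOW(P) = { $, 'b', 'd', 'g' }
  P → B: FIRST \ {ε} = { 'b' } — overlaps FOLLOW(P) on { 'b' }: CONFLICT
  P → ε: FIRST \ {ε} = { } — this is the only nullable alternative, skip
  P → g g: FIRST \ {ε} = { 'g' } — overlaps FOLLOW(P) on { 'g' }: CONFLICT
  P → b g: FIRST \ {ε} = { 'b' } — overlaps FOLLOW(P) on { 'b' }: CONFLICT
  P → d: FIRST \ {ε} = { 'd' } — overlaps FOLLOW(P) on { 'd' }: CONFLICT

B has no nullable alternative, so no FIRST/FOLLOW check is needed there.

So the grammar has 4 FIRST/FOLLOW conflicts (marked CONFLICT above).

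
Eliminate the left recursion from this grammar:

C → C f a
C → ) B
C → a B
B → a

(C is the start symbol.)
C → ) B C'
C → a B C'
C' → f a C'
C' → ε
B → a

C is directly left-recursive. The standard transformation for
  A → A α₁ | ... | A α_m | β₁ | ... | β_n
is
  A  → β₁ A' | ... | β_n A'
  A' → α₁ A' | ... | α_m A' | ε

C → ) B becomes C → ) B C'
C → a B becomes C → a B C'
C → C f a becomes C' → f a C'
Add C' → ε

Productions for other non-terminals are unchanged:
  B → a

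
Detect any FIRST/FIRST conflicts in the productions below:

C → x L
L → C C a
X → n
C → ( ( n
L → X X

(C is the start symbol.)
A FIRST/FIRST conflict occurs when two productions N → α and N → β for the same non-terminal have FIRST(α) ∩ FIRST(β) ≠ ∅ (with ε ∈ FIRST of a nullable right-hand side, so two nullable alternatives also conflict).

FIRST sets of the non-terminals at (or reachable through a nullable prefix from) the front of some alternative:
  FIRST(C) = { '(', 'x' }
  FIRST(X) = { 'n' }

Productions for C:
  C → x L: FIRST = { 'x' }
  C → ( ( n: FIRST = { '(' }
Productions for L:
  L → C C a: FIRST = { '(', 'x' }
  L → X X: FIRST = { 'n' }
X has only one production, so no FIRST/FIRST conflict is possible there.

All alternatives of each non-terminal have pairwise disjoint FIRST sets.

Answer: No FIRST/FIRST conflicts.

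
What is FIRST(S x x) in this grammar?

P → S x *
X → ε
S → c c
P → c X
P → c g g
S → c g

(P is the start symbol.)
FIRST sets of the non-terminals involved (from the grammar, by fixed-point iteration):
  FIRST(S) = { 'c' }

To compute FIRST(S x x), process the symbols left to right:
Symbol S is a non-terminal. Add FIRST(S) \ {ε} = { 'c' }
S is not nullable (ε ∉ FIRST(S)), so stop here.
FIRST(S x x) = { 'c' }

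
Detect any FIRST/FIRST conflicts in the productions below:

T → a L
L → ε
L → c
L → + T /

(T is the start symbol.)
No FIRST/FIRST conflicts.

Productions for L:
  L → ε: FIRST = { ε }
  L → c: FIRST = { 'c' }
  L → + T /: FIRST = { '+' }
T has only one production, so no FIRST/FIRST conflict is possible there.

All alternatives of each non-terminal have pairwise disjoint FIRST sets.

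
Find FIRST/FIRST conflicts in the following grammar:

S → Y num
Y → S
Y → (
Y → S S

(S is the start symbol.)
FIRST sets of the non-terminals at (or reachable through a nullable prefix from) the front of some alternative:
  FIRST(S) = { '(' }

Productions for Y:
  Y → S: FIRST = { '(' }
  Y → (: FIRST = { '(' }
  Y → S S: FIRST = { '(' }
S has only one production, so no FIRST/FIRST conflict is possible there.

Conflict for Y: Y → S and Y → (
  Overlap: { '(' }
Conflict for Y: Y → S and Y → S S
  Overlap: { '(' }
Conflict for Y: Y → ( and Y → S S
  Overlap: { '(' }

Answer: Yes. Y → S / Y → '(' on { '(' }; Y → S / Y → S S on { '(' }; Y → '(' / Y → S S on { '(' }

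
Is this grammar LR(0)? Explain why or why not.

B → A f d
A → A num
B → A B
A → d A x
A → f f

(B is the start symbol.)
Augment with B' → B and build the canonical LR(0) collection (I0 = CLOSURE({[B' → . B]}), then GOTO on every symbol after a dot until no new states appear). It has 12 states:
  I0: { [A → . A num], [A → . d A x], [A → . f f], [B → . A B], [B → . A f d], [B' → . B] }  — shift
  I1: { [A → . A num], [A → . d A x], [A → . f f], [A → A . num], [B → . A B], [B → . A f d], [B → A . B], [B → A . f d] }  — shift
  I2: { [B' → B .] }  — accept
  I3: { [A → . A num], [A → . d A x], [A → . f f], [A → d . A x] }  — shift
  I4: { [A → f . f] }  — shift
  I5: { [A → f f .] }  — reduce
  I6: { [A → A . num], [A → d A . x] }  — shift
  I7: { [A → A num .] }  — reduce
  I8: { [A → d A x .] }  — reduce
  I9: { [B → A B .] }  — reduce
  I10: { [A → f . f], [B → A f . d] }  — shift
  I11: { [B → A f d .] }  — reduce

Every state is either a pure shift/goto state or contains exactly one complete item and nothing to shift — no conflicts. The grammar is LR(0).

Answer: Yes, the grammar is LR(0)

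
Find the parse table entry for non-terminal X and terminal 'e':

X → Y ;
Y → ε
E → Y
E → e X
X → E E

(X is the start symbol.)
X → E E

To find M[X, 'e'], we find productions for X where 'e' is in the predict set (PREDICT(N → α) = (FIRST(α) \ {ε}) ∪ (FOLLOW(N) if α ⇒* ε)).

Relevant sets:
  FIRST(Y) = { ε }
  FIRST(E) = { 'e', ε }
  FOLLOW(X) = { $, 'e' }

X → Y ;: PREDICT = { ';' }
X → E E: PREDICT = { $, 'e' }
  'e' is in predict set, so this production goes in M[X, 'e']

M[X, 'e'] = X → E E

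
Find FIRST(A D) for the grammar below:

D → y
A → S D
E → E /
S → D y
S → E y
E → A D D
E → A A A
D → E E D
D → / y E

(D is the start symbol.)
FIRST sets of the non-terminals involved (from the grammar, by fixed-point iteration):
  FIRST(A) = { '/', 'y' }

To compute FIRST(A D), process the symbols left to right:
Symbol A is a non-terminal. Add FIRST(A) \ {ε} = { '/', 'y' }
A is not nullable (ε ∉ FIRST(A)), so stop here.
FIRST(A D) = { '/', 'y' }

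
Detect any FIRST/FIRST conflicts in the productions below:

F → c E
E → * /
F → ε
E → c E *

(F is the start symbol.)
No FIRST/FIRST conflicts.

A FIRST/FIRST conflict occurs when two productions N → α and N → β for the same non-terminal have FIRST(α) ∩ FIRST(β) ≠ ∅ (with ε ∈ FIRST of a nullable right-hand side, so two nullable alternatives also conflict).

Productions for F:
  F → c E: FIRST = { 'c' }
  F → ε: FIRST = { ε }
Productions for E:
  E → * /: FIRST = { '*' }
  E → c E *: FIRST = { 'c' }

All alternatives of each non-terminal have pairwise disjoint FIRST sets.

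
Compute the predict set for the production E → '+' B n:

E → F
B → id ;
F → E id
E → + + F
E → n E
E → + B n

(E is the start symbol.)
{ '+' }

PREDICT(E → '+' B n) = (FIRST(RHS) \ {ε}) ∪ (FOLLOW(E) if ε ∈ FIRST(RHS), i.e. RHS ⇒* ε)
FIRST('+' B n) = { '+' }
ε ∉ FIRST('+' B n), so FOLLOW(E) is not added.
PREDICT(E → '+' B n) = { '+' }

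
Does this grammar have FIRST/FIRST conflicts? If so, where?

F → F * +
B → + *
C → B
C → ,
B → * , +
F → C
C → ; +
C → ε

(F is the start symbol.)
Yes. F → F '*' '+' / F → C on { '*', '+', ',', ';' }

A FIRST/FIRST conflict occurs when two productions N → α and N → β for the same non-terminal have FIRST(α) ∩ FIRST(β) ≠ ∅ (with ε ∈ FIRST of a nullable right-hand side, so two nullable alternatives also conflict).

FIRST sets of the non-terminals at (or reachable through a nullable prefix from) the front of some alternative:
  FIRST(F) = { '*', '+', ',', ';', ε }
  FIRST(C) = { '*', '+', ',', ';', ε }
  FIRST(B) = { '*', '+' }

Productions for F:
  F → F * +: FIRST = { '*', '+', ',', ';' }
  F → C: FIRST = { '*', '+', ',', ';', ε }
Productions for B:
  B → + *: FIRST = { '+' }
  B → * , +: FIRST = { '*' }
Productions for C:
  C → B: FIRST = { '*', '+' }
  C → ,: FIRST = { ',' }
  C → ; +: FIRST = { ';' }
  C → ε: FIRST = { ε }

Conflict for F: F → F * + and F → C
  Overlap: { '*', '+', ',', ';' }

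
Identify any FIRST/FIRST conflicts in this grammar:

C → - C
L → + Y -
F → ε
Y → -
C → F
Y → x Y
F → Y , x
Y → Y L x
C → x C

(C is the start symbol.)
Yes. C → '-' C / C → F on { '-' }; C → F / C → x C on { 'x' }; Y → '-' / Y → Y L x on { '-' }; Y → x Y / Y → Y L x on { 'x' }

A FIRST/FIRST conflict occurs when two productions N → α and N → β for the same non-terminal have FIRST(α) ∩ FIRST(β) ≠ ∅ (with ε ∈ FIRST of a nullable right-hand side, so two nullable alternatives also conflict).

FIRST sets of the non-terminals at (or reachable through a nullable prefix from) the front of some alternative:
  FIRST(F) = { '-', 'x', ε }
  FIRST(Y) = { '-', 'x' }

Productions for C:
  C → - C: FIRST = { '-' }
  C → F: FIRST = { '-', 'x', ε }
  C → x C: FIRST = { 'x' }
Productions for F:
  F → ε: FIRST = { ε }
  F → Y , x: FIRST = { '-', 'x' }
Productions for Y:
  Y → -: FIRST = { '-' }
  Y → x Y: FIRST = { 'x' }
  Y → Y L x: FIRST = { '-', 'x' }
L has only one production, so no FIRST/FIRST conflict is possible there.

Conflict for C: C → - C and C → F
  Overlap: { '-' }
Conflict for C: C → F and C → x C
  Overlap: { 'x' }
Conflict for Y: Y → - and Y → Y L x
  Overlap: { '-' }
Conflict for Y: Y → x Y and Y → Y L x
  Overlap: { 'x' }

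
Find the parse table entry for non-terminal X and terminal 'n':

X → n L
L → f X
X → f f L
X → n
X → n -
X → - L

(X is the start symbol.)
To find M[X, 'n'], we find productions for X where 'n' is in the predict set (PREDICT(N → α) = (FIRST(α) \ {ε}) ∪ (FOLLOW(N) if α ⇒* ε)).

X → n L: PREDICT = { 'n' }
  'n' is in predict set, so this production goes in M[X, 'n']
X → f f L: PREDICT = { 'f' }
X → n: PREDICT = { 'n' }
  'n' is in predict set, so this production goes in M[X, 'n']
X → n -: PREDICT = { 'n' }
  'n' is in predict set, so this production goes in M[X, 'n']
X → - L: PREDICT = { '-' }

M[X, 'n'] = X → n L, X → n, X → n -  (a multiply-defined cell — the grammar is not LL(1))

Answer: X → n L, X → n, X → n -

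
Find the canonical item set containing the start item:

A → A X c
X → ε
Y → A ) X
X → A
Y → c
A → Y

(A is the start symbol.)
{ [A → . A X c], [A → . Y], [A' → . A], [Y → . A ) X], [Y → . c] }

First, augment the grammar with A' → A
I₀ = CLOSURE({ [A' → . A] }):
  [A' → . A] has the dot before A: add [A → . A X c], [A → . Y]
  [A → . Y] has the dot before Y: add [Y → . A ) X], [Y → . c]
No further items can be added.

I₀ = { [A → . A X c], [A → . Y], [A' → . A], [Y → . A ) X], [Y → . c] }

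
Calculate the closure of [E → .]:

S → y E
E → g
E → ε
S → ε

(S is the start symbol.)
Start with: [E → .]
The dot is at the end, so nothing is added.

CLOSURE = { [E → .] }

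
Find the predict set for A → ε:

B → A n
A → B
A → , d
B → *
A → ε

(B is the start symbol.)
PREDICT(A → ε) = (FIRST(RHS) \ {ε}) ∪ (FOLLOW(A) if ε ∈ FIRST(RHS), i.e. RHS ⇒* ε)
The right-hand side is ε (FIRST(ε) = { ε }), so the predict set is FOLLOW(A) = { 'n' }
PREDICT(A → ε) = { 'n' }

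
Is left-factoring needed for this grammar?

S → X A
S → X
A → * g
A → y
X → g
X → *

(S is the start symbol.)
Left-factoring is needed when two productions for the same non-terminal
share a common prefix on the right-hand side.

Productions for S:
  S → X A
  S → X
Productions for A:
  A → * g
  A → y
Productions for X:
  X → g
  X → *

Found common prefix 'X' in productions for S

Answer: Yes, S has productions with common prefix 'X'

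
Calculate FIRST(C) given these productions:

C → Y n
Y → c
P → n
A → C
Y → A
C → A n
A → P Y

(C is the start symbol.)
To compute FIRST(C), examine every production with C on the left-hand side, reading each right-hand side left to right until a non-nullable symbol is reached.

FIRST sets of the other non-terminals involved (by the same procedure, iterated to a fixed point):
  FIRST(Y) = { 'c', 'n' }
  FIRST(A) = { 'c', 'n' }

From C → Y n:
  - Y is a non-terminal: add FIRST(Y) \ {ε} = { 'c', 'n' }
    Y is not nullable, so stop
From C → A n:
  - A is a non-terminal: add FIRST(A) \ {ε} = { 'c', 'n' }
    A is not nullable, so stop

Collecting: FIRST(C) = { 'c', 'n' }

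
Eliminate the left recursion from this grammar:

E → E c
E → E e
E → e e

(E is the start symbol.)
E → e e E'
E' → c E'
E' → e E'
E' → ε

E is directly left-recursive. The standard transformation for
  A → A α₁ | ... | A α_m | β₁ | ... | β_n
is
  A  → β₁ A' | ... | β_n A'
  A' → α₁ A' | ... | α_m A' | ε

E → e e becomes E → e e E'
E → E c becomes E' → c E'
E → E e becomes E' → e E'
Add E' → ε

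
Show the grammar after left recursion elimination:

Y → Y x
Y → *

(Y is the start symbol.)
Y → * Y'
Y' → x Y'
Y' → ε

Y is directly left-recursive. The standard transformation for
  A → A α₁ | ... | A α_m | β₁ | ... | β_n
is
  A  → β₁ A' | ... | β_n A'
  A' → α₁ A' | ... | α_m A' | ε

Y → * becomes Y → * Y'
Y → Y x becomes Y' → x Y'
Add Y' → ε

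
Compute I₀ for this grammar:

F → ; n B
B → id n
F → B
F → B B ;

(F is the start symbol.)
First, augment the grammar with F' → F
I₀ = CLOSURE({ [F' → . F] }):
  [F' → . F] has the dot before F: add [F → . ; n B], [F → . B], [F → . B B ;]
  [F → . B] has the dot before B: add [B → . id n]
No further items can be added.

I₀ = { [B → . id n], [F → . ; n B], [F → . B B ;], [F → . B], [F' → . F] }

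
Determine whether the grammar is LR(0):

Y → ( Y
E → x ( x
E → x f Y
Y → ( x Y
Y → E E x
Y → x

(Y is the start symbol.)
No. Shift-reduce conflict between [Y → x .] and [E → x . ( x]

A grammar is LR(0) if no state in the canonical LR(0) collection has:
  - both a shift item (dot before a terminal) and a complete item (shift-reduce conflict), or
  - two or more complete items (reduce-reduce conflict; the accept item [Y' → Y .] counts as a complete item here).

Augment with Y' → Y and build the canonical LR(0) collection (I0 = CLOSURE({[Y' → . Y]}), then GOTO on every symbol after a dot until no new states appear). It has 17 states:
  I0: { [E → . x ( x], [E → . x f Y], [Y → . ( Y], [Y → . ( x Y], [Y → . E E x], [Y → . x], [Y' → . Y] }  — shift
  I1: { [E → . x ( x], [E → . x f Y], [Y → ( . Y], [Y → ( . x Y], [Y → . ( Y], [Y → . ( x Y], [Y → . E E x], [Y → . x] }  — shift
  I2: { [E → . x ( x], [E → . x f Y], [Y → E . E x] }  — shift
  I3: { [Y' → Y .] }  — accept
  I4: { [E → x . ( x], [E → x . f Y], [Y → x .] }  — shift, reduce
  I5: { [E → x ( . x] }  — shift
  I6: { [E → . x ( x], [E → . x f Y], [E → x f . Y], [Y → . ( Y], [Y → . ( x Y], [Y → . E E x], [Y → . x] }  — shift
  I7: { [E → x f Y .] }  — reduce
  I8: { [E → x ( x .] }  — reduce
  I9: { [Y → E E . x] }  — shift
  I10: { [E → x . ( x], [E → x . f Y] }  — shift
  I11: { [Y → E E x .] }  — reduce
  I12: { [Y → ( Y .] }  — reduce
  I13: { [E → . x ( x], [E → . x f Y], [E → x . ( x], [E → x . f Y], [Y → ( x . Y], [Y → . ( Y], [Y → . ( x Y], [Y → . E E x], [Y → . x], [Y → x .] }  — shift, reduce
  I14: { [E → . x ( x], [E → . x f Y], [E → x ( . x], [Y → ( . Y], [Y → ( . x Y], [Y → . ( Y], [Y → . ( x Y], [Y → . E E x], [Y → . x] }  — shift
  I15: { [Y → ( x Y .] }  — reduce
  I16: { [E → . x ( x], [E → . x f Y], [E → x ( x .], [E → x . ( x], [E → x . f Y], [Y → ( x . Y], [Y → . ( Y], [Y → . ( x Y], [Y → . E E x], [Y → . x], [Y → x .] }  — shift, 2 reduces

Conflict in state I4:
  Shift-reduce conflict between [Y → x .] and [E → x . ( x]
So the grammar is NOT LR(0).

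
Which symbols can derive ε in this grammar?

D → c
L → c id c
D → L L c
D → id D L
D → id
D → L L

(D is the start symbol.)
There are no ε-productions, so no non-terminal can derive ε.
No non-terminals are nullable.

Answer: None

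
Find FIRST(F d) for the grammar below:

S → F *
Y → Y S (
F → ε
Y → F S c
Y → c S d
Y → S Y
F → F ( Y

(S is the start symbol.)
{ '(', 'd' }

FIRST sets of the non-terminals involved (from the grammar, by fixed-point iteration):
  FIRST(F) = { '(', ε }

To compute FIRST(F d), process the symbols left to right:
Symbol F is a non-terminal. Add FIRST(F) \ {ε} = { '(' }
F is nullable (ε ∈ FIRST(F)), continue to the next symbol.
Symbol d is a terminal. Add 'd' and stop.
FIRST(F d) = { '(', 'd' }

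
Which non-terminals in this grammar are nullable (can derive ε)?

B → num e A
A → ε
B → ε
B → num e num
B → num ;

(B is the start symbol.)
{ 'A', 'B' }

A non-terminal is nullable if it can derive ε (the empty string): either it has an ε-production, or it has a production whose right-hand side consists entirely of nullable non-terminals.

ε-productions: A → ε, B → ε
So A, B are immediately nullable.
Every non-terminal is now nullable.
Nullable = { 'A', 'B' }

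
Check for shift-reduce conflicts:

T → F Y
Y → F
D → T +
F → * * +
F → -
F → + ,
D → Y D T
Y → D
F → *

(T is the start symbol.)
Augment with T' → T and build the canonical LR(0) collection (I0 = CLOSURE({[T' → . T]}), then GOTO on every symbol after a dot until no new states appear). It has 17 states:
  I0: { [F → . * * +], [F → . *], [F → . + ,], [F → . -], [T → . F Y], [T' → . T] }  — shift
  I1: { [F → * . * +], [F → * .] }  — shift, reduce
  I2: { [F → + . ,] }  — shift
  I3: { [F → - .] }  — reduce
  I4: { [D → . T +], [D → . Y D T], [F → . * * +], [F → . *], [F → . + ,], [F → . -], [T → . F Y], [T → F . Y], [Y → . D], [Y → . F] }  — shift
  I5: { [T' → T .] }  — accept
  I6: { [Y → D .] }  — reduce
  I7: { [D → . T +], [D → . Y D T], [F → . * * +], [F → . *], [F → . + ,], [F → . -], [T → . F Y], [T → F . Y], [Y → . D], [Y → . F], [Y → F .] }  — shift, reduce
  I8: { [D → T . +] }  — shift
  I9: { [D → . T +], [D → . Y D T], [D → Y . D T], [F → . * * +], [F → . *], [F → . + ,], [F → . -], [T → . F Y], [T → F Y .], [Y → . D], [Y → . F] }  — shift, reduce
  I10: { [D → Y D . T], [F → . * * +], [F → . *], [F → . + ,], [F → . -], [T → . F Y], [Y → D .] }  — shift, reduce
  I11: { [D → . T +], [D → . Y D T], [D → Y . D T], [F → . * * +], [F → . *], [F → . + ,], [F → . -], [T → . F Y], [Y → . D], [Y → . F] }  — shift
  I12: { [D → Y D T .] }  — reduce
  I13: { [D → T + .] }  — reduce
  I14: { [F → + , .] }  — reduce
  I15: { [F → * * . +] }  — shift
  I16: { [F → * * + .] }  — reduce

I1 contains reduce item [F → * .] and shift item [F → * . * +] — shift-reduce conflict.
I7 contains reduce item [Y → F .] and shift items [F → . *], [F → . * * +], [F → . + ,], [F → . -] — shift-reduce conflict.
I9 contains reduce item [T → F Y .] and shift items [F → . *], [F → . * * +], [F → . + ,], [F → . -] — shift-reduce conflict.
I10 contains reduce item [Y → D .] and shift items [F → . *], [F → . * * +], [F → . + ,], [F → . -] — shift-reduce conflict.

Answer: Yes — I1: [F → * .] vs [F → * . * +]; I7: [Y → F .] vs [F → . *]; I9: [T → F Y .] vs [F → . *]; I10: [Y → D .] vs [F → . *]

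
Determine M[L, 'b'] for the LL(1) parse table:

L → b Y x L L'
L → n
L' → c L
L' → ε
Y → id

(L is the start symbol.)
L → b Y x L L'

To find M[L, 'b'], we find productions for L where 'b' is in the predict set (PREDICT(N → α) = (FIRST(α) \ {ε}) ∪ (FOLLOW(N) if α ⇒* ε)).

L → b Y x L L': PREDICT = { 'b' }
  'b' is in predict set, so this production goes in M[L, 'b']
L → n: PREDICT = { 'n' }

M[L, 'b'] = L → b Y x L L'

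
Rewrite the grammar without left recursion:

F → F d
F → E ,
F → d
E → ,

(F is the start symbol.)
F → E , F'
F → d F'
F' → d F'
F' → ε
E → ,

F is directly left-recursive. The standard transformation for
  A → A α₁ | ... | A α_m | β₁ | ... | β_n
is
  A  → β₁ A' | ... | β_n A'
  A' → α₁ A' | ... | α_m A' | ε

F → E , becomes F → E , F'
F → d becomes F → d F'
F → F d becomes F' → d F'
Add F' → ε

Productions for other non-terminals are unchanged:
  E → ,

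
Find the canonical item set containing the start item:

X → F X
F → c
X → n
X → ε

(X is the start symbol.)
First, augment the grammar with X' → X
I₀ = CLOSURE({ [X' → . X] }):
  [X' → . X] has the dot before X: add [X → . F X], [X → . n], [X → .]
  [X → . F X] has the dot before F: add [F → . c]
No further items can be added.

I₀ = { [F → . c], [X → . F X], [X → . n], [X → .], [X' → . X] }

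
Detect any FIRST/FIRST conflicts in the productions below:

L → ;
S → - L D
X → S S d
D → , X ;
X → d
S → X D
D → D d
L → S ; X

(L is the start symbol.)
Yes. S → '-' L D / S → X D on { '-' }; X → S S d / X → d on { 'd' }; D → ',' X ';' / D → D d on { ',' }

FIRST sets of the non-terminals at (or reachable through a nullable prefix from) the front of some alternative:
  FIRST(S) = { '-', 'd' }
  FIRST(X) = { '-', 'd' }
  FIRST(D) = { ',' }

Productions for L:
  L → ;: FIRST = { ';' }
  L → S ; X: FIRST = { '-', 'd' }
Productions for S:
  S → - L D: FIRST = { '-' }
  S → X D: FIRST = { '-', 'd' }
Productions for X:
  X → S S d: FIRST = { '-', 'd' }
  X → d: FIRST = { 'd' }
Productions for D:
  D → , X ;: FIRST = { ',' }
  D → D d: FIRST = { ',' }

Conflict for S: S → - L D and S → X D
  Overlap: { '-' }
Conflict for X: X → S S d and X → d
  Overlap: { 'd' }
Conflict for D: D → , X ; and D → D d
  Overlap: { ',' }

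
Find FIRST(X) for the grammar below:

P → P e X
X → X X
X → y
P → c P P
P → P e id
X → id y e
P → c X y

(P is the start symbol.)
{ 'id', 'y' }

To compute FIRST(X), examine every production with X on the left-hand side, reading each right-hand side left to right until a non-nullable symbol is reached.

From X → X X:
  - X is the symbol being defined: contributes nothing new
    X is not nullable, so stop
From X → y:
  - y is a terminal: add 'y' and stop
From X → id y e:
  - id is a terminal: add 'id' and stop

Collecting: FIRST(X) = { 'id', 'y' }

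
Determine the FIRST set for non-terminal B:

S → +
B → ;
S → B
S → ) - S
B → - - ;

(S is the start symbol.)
To compute FIRST(B), examine every production with B on the left-hand side, reading each right-hand side left to right until a non-nullable symbol is reached.

From B → ;:
  - ';' is a terminal: add ';' and stop
From B → - - ;:
  - '-' is a terminal: add '-' and stop

Collecting: FIRST(B) = { '-', ';' }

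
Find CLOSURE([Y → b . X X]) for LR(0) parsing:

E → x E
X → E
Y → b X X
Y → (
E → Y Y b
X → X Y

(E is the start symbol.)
To compute CLOSURE, for each item [A → α.Bβ] where B is a non-terminal, add [B → .γ] for all productions B → γ; repeat for the newly added items until nothing changes.

Start with: [Y → b . X X]
  [Y → b . X X] has the dot before X: add [X → . E], [X → . X Y]
  [X → . E] has the dot before E: add [E → . x E], [E → . Y Y b]
  [E → . Y Y b] has the dot before Y: add [Y → . b X X], [Y → . (]
No further items can be added.

CLOSURE = { [E → . Y Y b], [E → . x E], [X → . E], [X → . X Y], [Y → . (], [Y → . b X X], [Y → b . X X] }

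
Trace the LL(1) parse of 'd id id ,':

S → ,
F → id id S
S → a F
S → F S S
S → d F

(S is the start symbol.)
LL(1) parsing maintains a stack (initially the start symbol over $) and the input. At each step: if the stack top is a terminal, match it against the current input token; if it is a non-terminal N, replace it with the RHS of M[N, lookahead] (the unique production whose predict set contains the lookahead).

Stack is shown with the top on the left.

Stack      Input        Action
------------------------------
S $        d id id , $  output S → d F
d F $      d id id , $  match 'd'
F $        id id , $    output F → id id S
id id S $  id id , $    match 'id'
id S $     id , $       match 'id'
S $        , $          output S → ,
, $        , $          match ','
$          $            accept

The string is accepted.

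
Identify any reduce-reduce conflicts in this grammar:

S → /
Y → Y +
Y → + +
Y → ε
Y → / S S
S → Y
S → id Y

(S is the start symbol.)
A reduce-reduce conflict occurs when an LR(0) state has two complete items [A → α .] and [B → β .] — both call for a reduction, and with no lookahead the parser cannot choose between them.

Augment with S' → S and build the canonical LR(0) collection (I0 = CLOSURE({[S' → . S]}), then GOTO on every symbol after a dot until no new states appear). It has 12 states:
  I0: { [S → . /], [S → . Y], [S → . id Y], [S' → . S], [Y → . + +], [Y → . / S S], [Y → . Y +], [Y → .] }  — shift, reduce
  I1: { [Y → + . +] }  — shift
  I2: { [S → . /], [S → . Y], [S → . id Y], [S → / .], [Y → . + +], [Y → . / S S], [Y → . Y +], [Y → .], [Y → / . S S] }  — shift, 2 reduces
  I3: { [S' → S .] }  — accept
  I4: { [S → Y .], [Y → Y . +] }  — shift, reduce
  I5: { [S → id . Y], [Y → . + +], [Y → . / S S], [Y → . Y +], [Y → .] }  — shift, reduce
  I6: { [S → . /], [S → . Y], [S → . id Y], [Y → . + +], [Y → . / S S], [Y → . Y +], [Y → .], [Y → / . S S] }  — shift, reduce
  I7: { [S → id Y .], [Y → Y . +] }  — shift, reduce
  I8: { [Y → Y + .] }  — reduce
  I9: { [S → . /], [S → . Y], [S → . id Y], [Y → . + +], [Y → . / S S], [Y → . Y +], [Y → .], [Y → / S . S] }  — shift, reduce
  I10: { [Y → / S S .] }  — reduce
  I11: { [Y → + + .] }  — reduce

I2 contains complete items [S → / .], [Y → .] — reduce-reduce conflict.

Answer: Yes — I2: [S → / .] vs [Y → .]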